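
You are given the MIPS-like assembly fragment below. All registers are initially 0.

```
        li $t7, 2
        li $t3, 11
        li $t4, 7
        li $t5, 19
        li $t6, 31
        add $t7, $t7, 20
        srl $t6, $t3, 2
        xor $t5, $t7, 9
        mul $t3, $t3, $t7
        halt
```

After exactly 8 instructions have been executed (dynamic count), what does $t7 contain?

after li $t7, 2: $t7=2
after li $t3, 11: $t3=11
after li $t4, 7: $t4=7
after li $t5, 19: $t5=19
after li $t6, 31: $t6=31
after add $t7, $t7, 20: $t7=2+20=22
after srl $t6, $t3, 2: $t6=11>>2=2
after xor $t5, $t7, 9: $t5=22^9=31
After step 8: $t7 = 22.

22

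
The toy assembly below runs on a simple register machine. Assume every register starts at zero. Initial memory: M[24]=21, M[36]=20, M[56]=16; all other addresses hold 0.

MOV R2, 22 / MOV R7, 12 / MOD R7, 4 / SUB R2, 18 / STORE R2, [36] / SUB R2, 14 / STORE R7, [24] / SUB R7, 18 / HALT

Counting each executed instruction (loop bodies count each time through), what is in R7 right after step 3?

0

after MOV R2, 22: R2=22
after MOV R7, 12: R7=12
after MOD R7, 4: R7=12%4=0
After step 3: R7 = 0.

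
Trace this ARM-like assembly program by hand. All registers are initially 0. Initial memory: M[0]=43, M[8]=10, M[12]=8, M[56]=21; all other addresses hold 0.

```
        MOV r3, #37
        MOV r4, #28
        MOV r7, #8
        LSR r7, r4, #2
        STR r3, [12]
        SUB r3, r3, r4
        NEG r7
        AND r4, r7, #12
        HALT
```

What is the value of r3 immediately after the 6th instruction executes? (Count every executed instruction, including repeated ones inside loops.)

r3=37
r4=28
r7=8
r7=28>>2=7
STR r3, [12] → M[12]=37
r3=37-28=9
After step 6: r3 = 9.

9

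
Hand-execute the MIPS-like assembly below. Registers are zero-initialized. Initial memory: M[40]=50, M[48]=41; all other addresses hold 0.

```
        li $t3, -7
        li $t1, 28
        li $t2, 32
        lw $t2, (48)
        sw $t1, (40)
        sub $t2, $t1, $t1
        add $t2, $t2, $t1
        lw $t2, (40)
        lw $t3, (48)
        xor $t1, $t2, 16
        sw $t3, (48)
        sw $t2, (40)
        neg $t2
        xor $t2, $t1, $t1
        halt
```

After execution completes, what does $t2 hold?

after li $t3, -7: $t3=-7
after li $t1, 28: $t1=28
after li $t2, 32: $t2=32
after lw $t2, (48): $t2=M[48]=41
sw $t1, (40) → M[40]=28
after sub $t2, $t1, $t1: $t2=28-28=0
after add $t2, $t2, $t1: $t2=0+28=28
after lw $t2, (40): $t2=M[40]=28
after lw $t3, (48): $t3=M[48]=41
after xor $t1, $t2, 16: $t1=28^16=12
sw $t3, (48) → M[48]=41
sw $t2, (40) → M[40]=28
after neg $t2: $t2=-(28)=-28
after xor $t2, $t1, $t1: $t2=12^12=0
halt.

0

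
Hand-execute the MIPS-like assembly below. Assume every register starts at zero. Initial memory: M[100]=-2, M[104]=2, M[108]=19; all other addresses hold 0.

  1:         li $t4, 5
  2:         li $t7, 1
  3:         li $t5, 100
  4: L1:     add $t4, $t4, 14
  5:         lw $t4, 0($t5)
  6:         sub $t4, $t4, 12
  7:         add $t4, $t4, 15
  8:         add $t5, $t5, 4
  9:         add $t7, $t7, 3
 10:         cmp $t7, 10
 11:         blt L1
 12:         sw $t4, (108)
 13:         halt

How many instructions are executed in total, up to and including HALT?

29

$t4=5
$t7=1
$t5=100
$t4=5+14=19
$t4=M[100]=-2
$t4=(-2)-12=-14
$t4=(-14)+15=1
$t5=100+4=104
$t7=1+3=4
cmp $t7, 10  (cmp 4,10)
blt L1: taken
$t4=1+14=15
$t4=M[104]=2
$t4=2-12=-10
$t4=(-10)+15=5
$t5=104+4=108
$t7=4+3=7
cmp $t7, 10  (cmp 7,10)
blt L1: taken
$t4=5+14=19
$t4=M[108]=19
$t4=19-12=7
$t4=7+15=22
$t5=108+4=112
$t7=7+3=10
cmp $t7, 10  (cmp 10,10)
blt L1: not taken
sw $t4, (108) → M[108]=22
halt.
Total executed instructions: 29.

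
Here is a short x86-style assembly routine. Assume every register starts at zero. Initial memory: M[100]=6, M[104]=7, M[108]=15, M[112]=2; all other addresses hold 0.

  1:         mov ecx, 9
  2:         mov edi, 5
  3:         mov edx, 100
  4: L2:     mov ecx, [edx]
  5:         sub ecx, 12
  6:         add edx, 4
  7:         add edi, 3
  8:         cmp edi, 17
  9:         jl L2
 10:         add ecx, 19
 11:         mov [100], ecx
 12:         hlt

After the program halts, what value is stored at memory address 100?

9

after mov ecx, 9: ecx=9
after mov edi, 5: edi=5
after mov edx, 100: edx=100
after mov ecx, [edx]: ecx=M[100]=6
after sub ecx, 12: ecx=6-12=-6
after add edx, 4: edx=100+4=104
after add edi, 3: edi=5+3=8
cmp edi, 17  (cmp 8,17)
jl L2: taken
after mov ecx, [edx]: ecx=M[104]=7
after sub ecx, 12: ecx=7-12=-5
after add edx, 4: edx=104+4=108
after add edi, 3: edi=8+3=11
cmp edi, 17  (cmp 11,17)
jl L2: taken
after mov ecx, [edx]: ecx=M[108]=15
after sub ecx, 12: ecx=15-12=3
after add edx, 4: edx=108+4=112
after add edi, 3: edi=11+3=14
cmp edi, 17  (cmp 14,17)
jl L2: taken
after mov ecx, [edx]: ecx=M[112]=2
after sub ecx, 12: ecx=2-12=-10
after add edx, 4: edx=112+4=116
after add edi, 3: edi=14+3=17
cmp edi, 17  (cmp 17,17)
jl L2: not taken
after add ecx, 19: ecx=(-10)+19=9
mov [100], ecx → M[100]=9
halt.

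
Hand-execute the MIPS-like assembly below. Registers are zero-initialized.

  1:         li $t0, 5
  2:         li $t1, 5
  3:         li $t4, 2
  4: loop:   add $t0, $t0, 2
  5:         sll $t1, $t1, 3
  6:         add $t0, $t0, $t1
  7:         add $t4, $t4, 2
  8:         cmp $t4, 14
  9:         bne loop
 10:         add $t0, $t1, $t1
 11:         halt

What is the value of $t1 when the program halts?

1310720

li $t0, 5 → $t0=5
li $t1, 5 → $t1=5
li $t4, 2 → $t4=2
add $t0, $t0, 2 → $t0=5+2=7
sll $t1, $t1, 3 → $t1=5<<3=40
add $t0, $t0, $t1 → $t0=7+40=47
add $t4, $t4, 2 → $t4=2+2=4
cmp $t4, 14  (cmp 4,14)
bne loop: taken
add $t0, $t0, 2 → $t0=47+2=49
sll $t1, $t1, 3 → $t1=40<<3=320
add $t0, $t0, $t1 → $t0=49+320=369
add $t4, $t4, 2 → $t4=4+2=6
cmp $t4, 14  (cmp 6,14)
bne loop: taken
add $t0, $t0, 2 → $t0=369+2=371
sll $t1, $t1, 3 → $t1=320<<3=2560
add $t0, $t0, $t1 → $t0=371+2560=2931
add $t4, $t4, 2 → $t4=6+2=8
cmp $t4, 14  (cmp 8,14)
bne loop: taken
add $t0, $t0, 2 → $t0=2931+2=2933
sll $t1, $t1, 3 → $t1=2560<<3=20480
add $t0, $t0, $t1 → $t0=2933+20480=23413
add $t4, $t4, 2 → $t4=8+2=10
cmp $t4, 14  (cmp 10,14)
bne loop: taken
add $t0, $t0, 2 → $t0=23413+2=23415
sll $t1, $t1, 3 → $t1=20480<<3=163840
add $t0, $t0, $t1 → $t0=23415+163840=187255
add $t4, $t4, 2 → $t4=10+2=12
cmp $t4, 14  (cmp 12,14)
bne loop: taken
add $t0, $t0, 2 → $t0=187255+2=187257
sll $t1, $t1, 3 → $t1=163840<<3=1310720
add $t0, $t0, $t1 → $t0=187257+1310720=1497977
add $t4, $t4, 2 → $t4=12+2=14
cmp $t4, 14  (cmp 14,14)
bne loop: not taken
add $t0, $t1, $t1 → $t0=1310720+1310720=2621440
halt.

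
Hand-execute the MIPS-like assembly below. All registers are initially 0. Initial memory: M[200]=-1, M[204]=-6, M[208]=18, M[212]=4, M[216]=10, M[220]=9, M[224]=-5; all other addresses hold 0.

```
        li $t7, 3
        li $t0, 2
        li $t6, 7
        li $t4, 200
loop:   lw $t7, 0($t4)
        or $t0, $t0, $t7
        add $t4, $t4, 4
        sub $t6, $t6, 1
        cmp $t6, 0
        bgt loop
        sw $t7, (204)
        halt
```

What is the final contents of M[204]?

$t7=3
$t0=2
$t6=7
$t4=200
$t7=M[200]=-1
$t0=2|(-1)=-1
$t4=200+4=204
$t6=7-1=6
cmp $t6, 0  (cmp 6,0)
bgt loop: taken
$t7=M[204]=-6
$t0=(-1)|(-6)=-1
$t4=204+4=208
$t6=6-1=5
cmp $t6, 0  (cmp 5,0)
bgt loop: taken
$t7=M[208]=18
$t0=(-1)|18=-1
$t4=208+4=212
$t6=5-1=4
cmp $t6, 0  (cmp 4,0)
bgt loop: taken
$t7=M[212]=4
$t0=(-1)|4=-1
$t4=212+4=216
$t6=4-1=3
cmp $t6, 0  (cmp 3,0)
bgt loop: taken
$t7=M[216]=10
$t0=(-1)|10=-1
$t4=216+4=220
$t6=3-1=2
cmp $t6, 0  (cmp 2,0)
bgt loop: taken
$t7=M[220]=9
$t0=(-1)|9=-1
$t4=220+4=224
$t6=2-1=1
cmp $t6, 0  (cmp 1,0)
bgt loop: taken
$t7=M[224]=-5
$t0=(-1)|(-5)=-1
$t4=224+4=228
$t6=1-1=0
cmp $t6, 0  (cmp 0,0)
bgt loop: not taken
sw $t7, (204) → M[204]=-5
halt.

-5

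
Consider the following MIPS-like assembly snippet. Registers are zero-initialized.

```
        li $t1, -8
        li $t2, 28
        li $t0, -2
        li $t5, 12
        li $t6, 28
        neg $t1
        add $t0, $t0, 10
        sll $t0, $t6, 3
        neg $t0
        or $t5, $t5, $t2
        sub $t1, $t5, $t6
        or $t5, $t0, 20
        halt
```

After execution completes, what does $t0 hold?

-224

$t1=-8
$t2=28
$t0=-2
$t5=12
$t6=28
$t1=-(-8)=8
$t0=(-2)+10=8
$t0=28<<3=224
$t0=-(224)=-224
$t5=12|28=28
$t1=28-28=0
$t5=(-224)|20=-204
halt.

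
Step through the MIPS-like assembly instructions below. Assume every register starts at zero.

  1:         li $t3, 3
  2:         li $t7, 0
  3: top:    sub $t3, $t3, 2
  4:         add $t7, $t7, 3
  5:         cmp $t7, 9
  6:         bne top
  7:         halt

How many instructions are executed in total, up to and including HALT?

15

$t3=3
$t7=0
$t3=3-2=1
$t7=0+3=3
cmp $t7, 9  (cmp 3,9)
bne top: taken
$t3=1-2=-1
$t7=3+3=6
cmp $t7, 9  (cmp 6,9)
bne top: taken
$t3=(-1)-2=-3
$t7=6+3=9
cmp $t7, 9  (cmp 9,9)
bne top: not taken
halt.
Total executed instructions: 15.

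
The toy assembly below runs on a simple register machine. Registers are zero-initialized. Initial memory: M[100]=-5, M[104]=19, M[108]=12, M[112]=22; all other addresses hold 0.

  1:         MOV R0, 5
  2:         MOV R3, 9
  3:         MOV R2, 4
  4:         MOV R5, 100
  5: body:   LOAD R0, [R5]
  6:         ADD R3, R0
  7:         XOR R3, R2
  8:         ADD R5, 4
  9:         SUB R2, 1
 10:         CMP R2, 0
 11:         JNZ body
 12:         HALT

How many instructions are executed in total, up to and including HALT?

33

after MOV R0, 5: R0=5
after MOV R3, 9: R3=9
after MOV R2, 4: R2=4
after MOV R5, 100: R5=100
after LOAD R0, [R5]: R0=M[100]=-5
after ADD R3, R0: R3=9+(-5)=4
after XOR R3, R2: R3=4^4=0
after ADD R5, 4: R5=100+4=104
after SUB R2, 1: R2=4-1=3
CMP R2, 0  (cmp 3,0)
JNZ body: taken
after LOAD R0, [R5]: R0=M[104]=19
after ADD R3, R0: R3=0+19=19
after XOR R3, R2: R3=19^3=16
after ADD R5, 4: R5=104+4=108
after SUB R2, 1: R2=3-1=2
CMP R2, 0  (cmp 2,0)
JNZ body: taken
after LOAD R0, [R5]: R0=M[108]=12
after ADD R3, R0: R3=16+12=28
after XOR R3, R2: R3=28^2=30
after ADD R5, 4: R5=108+4=112
after SUB R2, 1: R2=2-1=1
CMP R2, 0  (cmp 1,0)
JNZ body: taken
after LOAD R0, [R5]: R0=M[112]=22
after ADD R3, R0: R3=30+22=52
after XOR R3, R2: R3=52^1=53
after ADD R5, 4: R5=112+4=116
after SUB R2, 1: R2=1-1=0
CMP R2, 0  (cmp 0,0)
JNZ body: not taken
halt.
Total executed instructions: 33.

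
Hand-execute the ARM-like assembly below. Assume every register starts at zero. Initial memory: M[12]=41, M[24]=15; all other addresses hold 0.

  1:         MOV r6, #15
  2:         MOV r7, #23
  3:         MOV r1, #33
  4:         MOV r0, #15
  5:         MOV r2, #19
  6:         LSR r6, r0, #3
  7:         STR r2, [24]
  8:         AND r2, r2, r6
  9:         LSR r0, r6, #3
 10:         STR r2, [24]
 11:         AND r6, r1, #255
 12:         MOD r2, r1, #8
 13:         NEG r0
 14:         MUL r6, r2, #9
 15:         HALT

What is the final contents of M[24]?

MOV r6, #15 → r6=15
MOV r7, #23 → r7=23
MOV r1, #33 → r1=33
MOV r0, #15 → r0=15
MOV r2, #19 → r2=19
LSR r6, r0, #3 → r6=15>>3=1
STR r2, [24] → M[24]=19
AND r2, r2, r6 → r2=19&1=1
LSR r0, r6, #3 → r0=1>>3=0
STR r2, [24] → M[24]=1
AND r6, r1, #255 → r6=33&255=33
MOD r2, r1, #8 → r2=33%8=1
NEG r0 → r0=-(0)=0
MUL r6, r2, #9 → r6=1*9=9
halt.

1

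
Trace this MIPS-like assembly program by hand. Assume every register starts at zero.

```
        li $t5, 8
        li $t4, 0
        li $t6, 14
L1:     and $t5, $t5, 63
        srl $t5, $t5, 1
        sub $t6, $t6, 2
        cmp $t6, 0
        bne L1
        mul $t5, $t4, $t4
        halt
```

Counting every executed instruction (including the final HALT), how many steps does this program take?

40

$t5=8
$t4=0
$t6=14
$t5=8&63=8
$t5=8>>1=4
$t6=14-2=12
cmp $t6, 0  (cmp 12,0)
bne L1: taken
$t5=4&63=4
$t5=4>>1=2
$t6=12-2=10
cmp $t6, 0  (cmp 10,0)
bne L1: taken
$t5=2&63=2
$t5=2>>1=1
$t6=10-2=8
cmp $t6, 0  (cmp 8,0)
bne L1: taken
$t5=1&63=1
$t5=1>>1=0
$t6=8-2=6
cmp $t6, 0  (cmp 6,0)
bne L1: taken
$t5=0&63=0
$t5=0>>1=0
$t6=6-2=4
cmp $t6, 0  (cmp 4,0)
bne L1: taken
$t5=0&63=0
$t5=0>>1=0
$t6=4-2=2
cmp $t6, 0  (cmp 2,0)
bne L1: taken
$t5=0&63=0
$t5=0>>1=0
$t6=2-2=0
cmp $t6, 0  (cmp 0,0)
bne L1: not taken
$t5=0*0=0
halt.
Total executed instructions: 40.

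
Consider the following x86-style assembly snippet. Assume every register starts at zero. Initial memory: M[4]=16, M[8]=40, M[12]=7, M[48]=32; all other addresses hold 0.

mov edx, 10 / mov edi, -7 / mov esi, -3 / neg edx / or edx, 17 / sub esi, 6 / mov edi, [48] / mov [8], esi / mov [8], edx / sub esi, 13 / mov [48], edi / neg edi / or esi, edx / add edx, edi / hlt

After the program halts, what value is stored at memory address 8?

edx=10
edi=-7
esi=-3
edx=-(10)=-10
edx=(-10)|17=-9
esi=(-3)-6=-9
edi=M[48]=32
mov [8], esi → M[8]=-9
mov [8], edx → M[8]=-9
esi=(-9)-13=-22
mov [48], edi → M[48]=32
edi=-(32)=-32
esi=(-22)|(-9)=-1
edx=(-9)+(-32)=-41
halt.

-9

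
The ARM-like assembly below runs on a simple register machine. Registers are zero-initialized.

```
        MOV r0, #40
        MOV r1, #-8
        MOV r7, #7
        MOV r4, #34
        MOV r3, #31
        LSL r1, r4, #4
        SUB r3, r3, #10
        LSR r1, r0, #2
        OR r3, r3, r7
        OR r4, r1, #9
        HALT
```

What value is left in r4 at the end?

11

r0=40
r1=-8
r7=7
r4=34
r3=31
r1=34<<4=544
r3=31-10=21
r1=40>>2=10
r3=21|7=23
r4=10|9=11
halt.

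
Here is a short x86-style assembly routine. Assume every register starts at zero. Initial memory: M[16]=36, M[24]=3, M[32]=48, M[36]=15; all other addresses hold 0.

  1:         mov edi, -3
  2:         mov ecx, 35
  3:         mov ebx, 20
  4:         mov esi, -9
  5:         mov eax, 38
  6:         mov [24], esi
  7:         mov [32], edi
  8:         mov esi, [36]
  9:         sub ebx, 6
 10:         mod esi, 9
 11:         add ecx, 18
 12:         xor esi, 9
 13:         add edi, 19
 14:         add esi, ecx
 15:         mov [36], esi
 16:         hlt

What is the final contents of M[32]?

after mov edi, -3: edi=-3
after mov ecx, 35: ecx=35
after mov ebx, 20: ebx=20
after mov esi, -9: esi=-9
after mov eax, 38: eax=38
mov [24], esi → M[24]=-9
mov [32], edi → M[32]=-3
after mov esi, [36]: esi=M[36]=15
after sub ebx, 6: ebx=20-6=14
after mod esi, 9: esi=15%9=6
after add ecx, 18: ecx=35+18=53
after xor esi, 9: esi=6^9=15
after add edi, 19: edi=(-3)+19=16
after add esi, ecx: esi=15+53=68
mov [36], esi → M[36]=68
halt.

-3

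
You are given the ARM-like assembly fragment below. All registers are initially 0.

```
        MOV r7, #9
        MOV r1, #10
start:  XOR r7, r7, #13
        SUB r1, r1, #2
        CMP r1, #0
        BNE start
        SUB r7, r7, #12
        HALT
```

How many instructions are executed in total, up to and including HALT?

24

MOV r7, #9 → r7=9
MOV r1, #10 → r1=10
XOR r7, r7, #13 → r7=9^13=4
SUB r1, r1, #2 → r1=10-2=8
CMP r1, #0  (cmp 8,0)
BNE start: taken
XOR r7, r7, #13 → r7=4^13=9
SUB r1, r1, #2 → r1=8-2=6
CMP r1, #0  (cmp 6,0)
BNE start: taken
XOR r7, r7, #13 → r7=9^13=4
SUB r1, r1, #2 → r1=6-2=4
CMP r1, #0  (cmp 4,0)
BNE start: taken
XOR r7, r7, #13 → r7=4^13=9
SUB r1, r1, #2 → r1=4-2=2
CMP r1, #0  (cmp 2,0)
BNE start: taken
XOR r7, r7, #13 → r7=9^13=4
SUB r1, r1, #2 → r1=2-2=0
CMP r1, #0  (cmp 0,0)
BNE start: not taken
SUB r7, r7, #12 → r7=4-12=-8
halt.
Total executed instructions: 24.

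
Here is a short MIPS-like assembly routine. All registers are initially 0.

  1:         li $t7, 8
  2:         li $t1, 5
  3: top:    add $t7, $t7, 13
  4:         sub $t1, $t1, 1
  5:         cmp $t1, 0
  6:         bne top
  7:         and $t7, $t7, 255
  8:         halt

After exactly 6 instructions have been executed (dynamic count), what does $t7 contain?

21

li $t7, 8 → $t7=8
li $t1, 5 → $t1=5
add $t7, $t7, 13 → $t7=8+13=21
sub $t1, $t1, 1 → $t1=5-1=4
cmp $t1, 0  (cmp 4,0)
bne top: taken
After step 6: $t7 = 21.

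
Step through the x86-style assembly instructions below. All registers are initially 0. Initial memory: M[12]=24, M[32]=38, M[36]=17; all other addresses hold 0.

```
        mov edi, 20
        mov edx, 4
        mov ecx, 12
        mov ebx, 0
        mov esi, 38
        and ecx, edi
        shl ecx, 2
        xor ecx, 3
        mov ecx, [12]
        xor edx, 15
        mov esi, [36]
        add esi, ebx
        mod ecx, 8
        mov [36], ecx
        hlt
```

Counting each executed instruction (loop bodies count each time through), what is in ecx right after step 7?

edi=20
edx=4
ecx=12
ebx=0
esi=38
ecx=12&20=4
ecx=4<<2=16
After step 7: ecx = 16.

16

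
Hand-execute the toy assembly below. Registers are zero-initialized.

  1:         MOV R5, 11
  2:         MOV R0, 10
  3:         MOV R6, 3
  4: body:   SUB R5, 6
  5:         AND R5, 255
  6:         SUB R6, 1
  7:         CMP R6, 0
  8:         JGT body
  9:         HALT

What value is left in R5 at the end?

249

R5=11
R0=10
R6=3
R5=11-6=5
R5=5&255=5
R6=3-1=2
CMP R6, 0  (cmp 2,0)
JGT body: taken
R5=5-6=-1
R5=(-1)&255=255
R6=2-1=1
CMP R6, 0  (cmp 1,0)
JGT body: taken
R5=255-6=249
R5=249&255=249
R6=1-1=0
CMP R6, 0  (cmp 0,0)
JGT body: not taken
halt.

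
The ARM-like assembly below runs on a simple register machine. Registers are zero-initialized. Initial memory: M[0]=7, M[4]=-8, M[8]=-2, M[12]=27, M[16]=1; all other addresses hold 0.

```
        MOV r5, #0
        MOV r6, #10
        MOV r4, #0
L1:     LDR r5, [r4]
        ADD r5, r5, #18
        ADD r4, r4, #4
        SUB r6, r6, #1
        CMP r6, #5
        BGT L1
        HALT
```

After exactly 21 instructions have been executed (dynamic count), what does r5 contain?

16

MOV r5, #0 → r5=0
MOV r6, #10 → r6=10
MOV r4, #0 → r4=0
LDR r5, [r4] → r5=M[0]=7
ADD r5, r5, #18 → r5=7+18=25
ADD r4, r4, #4 → r4=0+4=4
SUB r6, r6, #1 → r6=10-1=9
CMP r6, #5  (cmp 9,5)
BGT L1: taken
LDR r5, [r4] → r5=M[4]=-8
ADD r5, r5, #18 → r5=(-8)+18=10
ADD r4, r4, #4 → r4=4+4=8
SUB r6, r6, #1 → r6=9-1=8
CMP r6, #5  (cmp 8,5)
BGT L1: taken
LDR r5, [r4] → r5=M[8]=-2
ADD r5, r5, #18 → r5=(-2)+18=16
ADD r4, r4, #4 → r4=8+4=12
SUB r6, r6, #1 → r6=8-1=7
CMP r6, #5  (cmp 7,5)
BGT L1: taken
After step 21: r5 = 16.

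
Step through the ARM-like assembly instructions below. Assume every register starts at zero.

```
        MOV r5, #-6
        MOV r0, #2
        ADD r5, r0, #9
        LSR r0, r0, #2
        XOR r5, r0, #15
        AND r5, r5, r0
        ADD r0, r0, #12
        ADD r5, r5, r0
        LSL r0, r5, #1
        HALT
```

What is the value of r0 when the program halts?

r5=-6
r0=2
r5=2+9=11
r0=2>>2=0
r5=0^15=15
r5=15&0=0
r0=0+12=12
r5=0+12=12
r0=12<<1=24
halt.

24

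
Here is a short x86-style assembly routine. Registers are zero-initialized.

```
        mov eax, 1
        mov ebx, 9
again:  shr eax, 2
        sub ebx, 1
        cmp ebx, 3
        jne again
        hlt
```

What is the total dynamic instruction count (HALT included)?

mov eax, 1 → eax=1
mov ebx, 9 → ebx=9
shr eax, 2 → eax=1>>2=0
sub ebx, 1 → ebx=9-1=8
cmp ebx, 3  (cmp 8,3)
jne again: taken
shr eax, 2 → eax=0>>2=0
sub ebx, 1 → ebx=8-1=7
cmp ebx, 3  (cmp 7,3)
jne again: taken
shr eax, 2 → eax=0>>2=0
sub ebx, 1 → ebx=7-1=6
cmp ebx, 3  (cmp 6,3)
jne again: taken
shr eax, 2 → eax=0>>2=0
sub ebx, 1 → ebx=6-1=5
cmp ebx, 3  (cmp 5,3)
jne again: taken
shr eax, 2 → eax=0>>2=0
sub ebx, 1 → ebx=5-1=4
cmp ebx, 3  (cmp 4,3)
jne again: taken
shr eax, 2 → eax=0>>2=0
sub ebx, 1 → ebx=4-1=3
cmp ebx, 3  (cmp 3,3)
jne again: not taken
halt.
Total executed instructions: 27.

27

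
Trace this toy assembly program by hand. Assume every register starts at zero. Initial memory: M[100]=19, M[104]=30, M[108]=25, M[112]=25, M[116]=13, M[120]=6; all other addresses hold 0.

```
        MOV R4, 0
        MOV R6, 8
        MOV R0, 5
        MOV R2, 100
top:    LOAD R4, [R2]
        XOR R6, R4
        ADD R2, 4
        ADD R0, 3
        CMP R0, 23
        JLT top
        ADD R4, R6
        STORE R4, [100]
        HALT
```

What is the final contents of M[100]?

20

R4=0
R6=8
R0=5
R2=100
R4=M[100]=19
R6=8^19=27
R2=100+4=104
R0=5+3=8
CMP R0, 23  (cmp 8,23)
JLT top: taken
R4=M[104]=30
R6=27^30=5
R2=104+4=108
R0=8+3=11
CMP R0, 23  (cmp 11,23)
JLT top: taken
R4=M[108]=25
R6=5^25=28
R2=108+4=112
R0=11+3=14
CMP R0, 23  (cmp 14,23)
JLT top: taken
R4=M[112]=25
R6=28^25=5
R2=112+4=116
R0=14+3=17
CMP R0, 23  (cmp 17,23)
JLT top: taken
R4=M[116]=13
R6=5^13=8
R2=116+4=120
R0=17+3=20
CMP R0, 23  (cmp 20,23)
JLT top: taken
R4=M[120]=6
R6=8^6=14
R2=120+4=124
R0=20+3=23
CMP R0, 23  (cmp 23,23)
JLT top: not taken
R4=6+14=20
STORE R4, [100] → M[100]=20
halt.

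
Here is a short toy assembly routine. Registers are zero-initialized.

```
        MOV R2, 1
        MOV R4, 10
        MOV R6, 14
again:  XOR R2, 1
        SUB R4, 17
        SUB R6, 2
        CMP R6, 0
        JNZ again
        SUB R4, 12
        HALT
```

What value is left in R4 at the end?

MOV R2, 1 → R2=1
MOV R4, 10 → R4=10
MOV R6, 14 → R6=14
XOR R2, 1 → R2=1^1=0
SUB R4, 17 → R4=10-17=-7
SUB R6, 2 → R6=14-2=12
CMP R6, 0  (cmp 12,0)
JNZ again: taken
XOR R2, 1 → R2=0^1=1
SUB R4, 17 → R4=(-7)-17=-24
SUB R6, 2 → R6=12-2=10
CMP R6, 0  (cmp 10,0)
JNZ again: taken
XOR R2, 1 → R2=1^1=0
SUB R4, 17 → R4=(-24)-17=-41
SUB R6, 2 → R6=10-2=8
CMP R6, 0  (cmp 8,0)
JNZ again: taken
XOR R2, 1 → R2=0^1=1
SUB R4, 17 → R4=(-41)-17=-58
SUB R6, 2 → R6=8-2=6
CMP R6, 0  (cmp 6,0)
JNZ again: taken
XOR R2, 1 → R2=1^1=0
SUB R4, 17 → R4=(-58)-17=-75
SUB R6, 2 → R6=6-2=4
CMP R6, 0  (cmp 4,0)
JNZ again: taken
XOR R2, 1 → R2=0^1=1
SUB R4, 17 → R4=(-75)-17=-92
SUB R6, 2 → R6=4-2=2
CMP R6, 0  (cmp 2,0)
JNZ again: taken
XOR R2, 1 → R2=1^1=0
SUB R4, 17 → R4=(-92)-17=-109
SUB R6, 2 → R6=2-2=0
CMP R6, 0  (cmp 0,0)
JNZ again: not taken
SUB R4, 12 → R4=(-109)-12=-121
halt.

-121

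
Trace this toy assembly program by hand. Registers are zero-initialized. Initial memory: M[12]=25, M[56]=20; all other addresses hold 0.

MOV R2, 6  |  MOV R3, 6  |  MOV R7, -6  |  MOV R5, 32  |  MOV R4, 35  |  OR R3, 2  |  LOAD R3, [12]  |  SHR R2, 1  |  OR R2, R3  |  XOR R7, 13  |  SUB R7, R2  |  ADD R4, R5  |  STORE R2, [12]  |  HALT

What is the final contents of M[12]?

R2=6
R3=6
R7=-6
R5=32
R4=35
R3=6|2=6
R3=M[12]=25
R2=6>>1=3
R2=3|25=27
R7=(-6)^13=-9
R7=(-9)-27=-36
R4=35+32=67
STORE R2, [12] → M[12]=27
halt.

27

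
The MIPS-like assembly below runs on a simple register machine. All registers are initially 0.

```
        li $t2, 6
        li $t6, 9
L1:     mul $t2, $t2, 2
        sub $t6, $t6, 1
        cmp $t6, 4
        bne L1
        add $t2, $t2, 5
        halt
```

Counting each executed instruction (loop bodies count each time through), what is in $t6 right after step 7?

after li $t2, 6: $t2=6
after li $t6, 9: $t6=9
after mul $t2, $t2, 2: $t2=6*2=12
after sub $t6, $t6, 1: $t6=9-1=8
cmp $t6, 4  (cmp 8,4)
bne L1: taken
after mul $t2, $t2, 2: $t2=12*2=24
After step 7: $t6 = 8.

8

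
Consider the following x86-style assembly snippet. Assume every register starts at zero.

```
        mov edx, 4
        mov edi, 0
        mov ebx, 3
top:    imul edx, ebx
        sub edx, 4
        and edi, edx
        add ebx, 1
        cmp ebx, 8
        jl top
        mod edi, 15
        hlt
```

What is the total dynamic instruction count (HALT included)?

35

after mov edx, 4: edx=4
after mov edi, 0: edi=0
after mov ebx, 3: ebx=3
after imul edx, ebx: edx=4*3=12
after sub edx, 4: edx=12-4=8
after and edi, edx: edi=0&8=0
after add ebx, 1: ebx=3+1=4
cmp ebx, 8  (cmp 4,8)
jl top: taken
after imul edx, ebx: edx=8*4=32
after sub edx, 4: edx=32-4=28
after and edi, edx: edi=0&28=0
after add ebx, 1: ebx=4+1=5
cmp ebx, 8  (cmp 5,8)
jl top: taken
after imul edx, ebx: edx=28*5=140
after sub edx, 4: edx=140-4=136
after and edi, edx: edi=0&136=0
after add ebx, 1: ebx=5+1=6
cmp ebx, 8  (cmp 6,8)
jl top: taken
after imul edx, ebx: edx=136*6=816
after sub edx, 4: edx=816-4=812
after and edi, edx: edi=0&812=0
after add ebx, 1: ebx=6+1=7
cmp ebx, 8  (cmp 7,8)
jl top: taken
after imul edx, ebx: edx=812*7=5684
after sub edx, 4: edx=5684-4=5680
after and edi, edx: edi=0&5680=0
after add ebx, 1: ebx=7+1=8
cmp ebx, 8  (cmp 8,8)
jl top: not taken
after mod edi, 15: edi=0%15=0
halt.
Total executed instructions: 35.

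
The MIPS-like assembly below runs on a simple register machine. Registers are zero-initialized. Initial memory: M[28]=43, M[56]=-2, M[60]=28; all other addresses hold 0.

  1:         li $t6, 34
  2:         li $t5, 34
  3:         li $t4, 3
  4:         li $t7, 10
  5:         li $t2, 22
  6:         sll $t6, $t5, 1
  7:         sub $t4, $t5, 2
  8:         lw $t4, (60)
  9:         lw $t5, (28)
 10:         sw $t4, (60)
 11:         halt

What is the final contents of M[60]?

after li $t6, 34: $t6=34
after li $t5, 34: $t5=34
after li $t4, 3: $t4=3
after li $t7, 10: $t7=10
after li $t2, 22: $t2=22
after sll $t6, $t5, 1: $t6=34<<1=68
after sub $t4, $t5, 2: $t4=34-2=32
after lw $t4, (60): $t4=M[60]=28
after lw $t5, (28): $t5=M[28]=43
sw $t4, (60) → M[60]=28
halt.

28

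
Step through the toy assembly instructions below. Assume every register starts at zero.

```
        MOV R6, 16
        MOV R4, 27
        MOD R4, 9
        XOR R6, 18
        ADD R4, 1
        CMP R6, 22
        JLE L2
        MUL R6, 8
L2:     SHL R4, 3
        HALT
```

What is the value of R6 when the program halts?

MOV R6, 16 → R6=16
MOV R4, 27 → R4=27
MOD R4, 9 → R4=27%9=0
XOR R6, 18 → R6=16^18=2
ADD R4, 1 → R4=0+1=1
CMP R6, 22  (cmp 2,22)
JLE L2: taken
SHL R4, 3 → R4=1<<3=8
halt.

2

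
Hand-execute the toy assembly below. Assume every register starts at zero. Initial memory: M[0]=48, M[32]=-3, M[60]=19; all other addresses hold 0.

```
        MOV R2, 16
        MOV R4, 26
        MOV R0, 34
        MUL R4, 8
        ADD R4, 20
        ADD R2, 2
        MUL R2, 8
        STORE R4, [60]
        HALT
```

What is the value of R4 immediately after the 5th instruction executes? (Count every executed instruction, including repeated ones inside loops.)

228

MOV R2, 16 → R2=16
MOV R4, 26 → R4=26
MOV R0, 34 → R0=34
MUL R4, 8 → R4=26*8=208
ADD R4, 20 → R4=208+20=228
After step 5: R4 = 228.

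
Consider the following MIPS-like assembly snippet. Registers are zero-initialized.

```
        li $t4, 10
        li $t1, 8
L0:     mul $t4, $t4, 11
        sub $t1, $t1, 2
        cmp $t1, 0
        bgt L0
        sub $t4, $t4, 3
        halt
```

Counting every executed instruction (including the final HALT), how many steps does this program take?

li $t4, 10 → $t4=10
li $t1, 8 → $t1=8
mul $t4, $t4, 11 → $t4=10*11=110
sub $t1, $t1, 2 → $t1=8-2=6
cmp $t1, 0  (cmp 6,0)
bgt L0: taken
mul $t4, $t4, 11 → $t4=110*11=1210
sub $t1, $t1, 2 → $t1=6-2=4
cmp $t1, 0  (cmp 4,0)
bgt L0: taken
mul $t4, $t4, 11 → $t4=1210*11=13310
sub $t1, $t1, 2 → $t1=4-2=2
cmp $t1, 0  (cmp 2,0)
bgt L0: taken
mul $t4, $t4, 11 → $t4=13310*11=146410
sub $t1, $t1, 2 → $t1=2-2=0
cmp $t1, 0  (cmp 0,0)
bgt L0: not taken
sub $t4, $t4, 3 → $t4=146410-3=146407
halt.
Total executed instructions: 20.

20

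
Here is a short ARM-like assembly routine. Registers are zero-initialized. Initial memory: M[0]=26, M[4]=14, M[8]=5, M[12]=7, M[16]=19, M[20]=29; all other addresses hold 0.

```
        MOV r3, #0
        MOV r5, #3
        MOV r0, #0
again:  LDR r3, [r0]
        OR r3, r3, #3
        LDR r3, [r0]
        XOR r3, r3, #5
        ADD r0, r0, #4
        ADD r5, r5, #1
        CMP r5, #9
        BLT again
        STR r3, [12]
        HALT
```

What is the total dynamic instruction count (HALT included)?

53

r3=0
r5=3
r0=0
r3=M[0]=26
r3=26|3=27
r3=M[0]=26
r3=26^5=31
r0=0+4=4
r5=3+1=4
CMP r5, #9  (cmp 4,9)
BLT again: taken
r3=M[4]=14
r3=14|3=15
r3=M[4]=14
r3=14^5=11
r0=4+4=8
r5=4+1=5
CMP r5, #9  (cmp 5,9)
BLT again: taken
r3=M[8]=5
r3=5|3=7
r3=M[8]=5
r3=5^5=0
r0=8+4=12
r5=5+1=6
CMP r5, #9  (cmp 6,9)
BLT again: taken
r3=M[12]=7
r3=7|3=7
r3=M[12]=7
r3=7^5=2
r0=12+4=16
r5=6+1=7
CMP r5, #9  (cmp 7,9)
BLT again: taken
r3=M[16]=19
r3=19|3=19
r3=M[16]=19
r3=19^5=22
r0=16+4=20
r5=7+1=8
CMP r5, #9  (cmp 8,9)
BLT again: taken
r3=M[20]=29
r3=29|3=31
r3=M[20]=29
r3=29^5=24
r0=20+4=24
r5=8+1=9
CMP r5, #9  (cmp 9,9)
BLT again: not taken
STR r3, [12] → M[12]=24
halt.
Total executed instructions: 53.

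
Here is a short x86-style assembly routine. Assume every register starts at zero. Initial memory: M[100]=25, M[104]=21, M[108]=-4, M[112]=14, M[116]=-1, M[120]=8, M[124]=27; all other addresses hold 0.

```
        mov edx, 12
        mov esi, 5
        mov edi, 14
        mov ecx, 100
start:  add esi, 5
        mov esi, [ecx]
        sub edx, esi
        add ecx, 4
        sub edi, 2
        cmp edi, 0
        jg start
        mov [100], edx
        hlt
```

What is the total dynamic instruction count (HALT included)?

after mov edx, 12: edx=12
after mov esi, 5: esi=5
after mov edi, 14: edi=14
after mov ecx, 100: ecx=100
after add esi, 5: esi=5+5=10
after mov esi, [ecx]: esi=M[100]=25
after sub edx, esi: edx=12-25=-13
after add ecx, 4: ecx=100+4=104
after sub edi, 2: edi=14-2=12
cmp edi, 0  (cmp 12,0)
jg start: taken
after add esi, 5: esi=25+5=30
after mov esi, [ecx]: esi=M[104]=21
after sub edx, esi: edx=(-13)-21=-34
after add ecx, 4: ecx=104+4=108
after sub edi, 2: edi=12-2=10
cmp edi, 0  (cmp 10,0)
jg start: taken
after add esi, 5: esi=21+5=26
after mov esi, [ecx]: esi=M[108]=-4
after sub edx, esi: edx=(-34)-(-4)=-30
after add ecx, 4: ecx=108+4=112
after sub edi, 2: edi=10-2=8
cmp edi, 0  (cmp 8,0)
jg start: taken
after add esi, 5: esi=(-4)+5=1
after mov esi, [ecx]: esi=M[112]=14
after sub edx, esi: edx=(-30)-14=-44
after add ecx, 4: ecx=112+4=116
after sub edi, 2: edi=8-2=6
cmp edi, 0  (cmp 6,0)
jg start: taken
after add esi, 5: esi=14+5=19
after mov esi, [ecx]: esi=M[116]=-1
after sub edx, esi: edx=(-44)-(-1)=-43
after add ecx, 4: ecx=116+4=120
after sub edi, 2: edi=6-2=4
cmp edi, 0  (cmp 4,0)
jg start: taken
after add esi, 5: esi=(-1)+5=4
after mov esi, [ecx]: esi=M[120]=8
after sub edx, esi: edx=(-43)-8=-51
after add ecx, 4: ecx=120+4=124
after sub edi, 2: edi=4-2=2
cmp edi, 0  (cmp 2,0)
jg start: taken
after add esi, 5: esi=8+5=13
after mov esi, [ecx]: esi=M[124]=27
after sub edx, esi: edx=(-51)-27=-78
after add ecx, 4: ecx=124+4=128
after sub edi, 2: edi=2-2=0
cmp edi, 0  (cmp 0,0)
jg start: not taken
mov [100], edx → M[100]=-78
halt.
Total executed instructions: 55.

55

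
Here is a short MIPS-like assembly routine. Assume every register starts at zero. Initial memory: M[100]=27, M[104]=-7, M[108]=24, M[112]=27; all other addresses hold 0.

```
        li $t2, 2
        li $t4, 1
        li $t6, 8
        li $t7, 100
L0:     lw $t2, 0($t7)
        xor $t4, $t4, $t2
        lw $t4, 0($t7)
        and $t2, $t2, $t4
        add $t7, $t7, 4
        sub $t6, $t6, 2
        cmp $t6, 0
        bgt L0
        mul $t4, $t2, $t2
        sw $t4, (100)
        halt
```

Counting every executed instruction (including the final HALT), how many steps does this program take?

39

li $t2, 2 → $t2=2
li $t4, 1 → $t4=1
li $t6, 8 → $t6=8
li $t7, 100 → $t7=100
lw $t2, 0($t7) → $t2=M[100]=27
xor $t4, $t4, $t2 → $t4=1^27=26
lw $t4, 0($t7) → $t4=M[100]=27
and $t2, $t2, $t4 → $t2=27&27=27
add $t7, $t7, 4 → $t7=100+4=104
sub $t6, $t6, 2 → $t6=8-2=6
cmp $t6, 0  (cmp 6,0)
bgt L0: taken
lw $t2, 0($t7) → $t2=M[104]=-7
xor $t4, $t4, $t2 → $t4=27^(-7)=-30
lw $t4, 0($t7) → $t4=M[104]=-7
and $t2, $t2, $t4 → $t2=(-7)&(-7)=-7
add $t7, $t7, 4 → $t7=104+4=108
sub $t6, $t6, 2 → $t6=6-2=4
cmp $t6, 0  (cmp 4,0)
bgt L0: taken
lw $t2, 0($t7) → $t2=M[108]=24
xor $t4, $t4, $t2 → $t4=(-7)^24=-31
lw $t4, 0($t7) → $t4=M[108]=24
and $t2, $t2, $t4 → $t2=24&24=24
add $t7, $t7, 4 → $t7=108+4=112
sub $t6, $t6, 2 → $t6=4-2=2
cmp $t6, 0  (cmp 2,0)
bgt L0: taken
lw $t2, 0($t7) → $t2=M[112]=27
xor $t4, $t4, $t2 → $t4=24^27=3
lw $t4, 0($t7) → $t4=M[112]=27
and $t2, $t2, $t4 → $t2=27&27=27
add $t7, $t7, 4 → $t7=112+4=116
sub $t6, $t6, 2 → $t6=2-2=0
cmp $t6, 0  (cmp 0,0)
bgt L0: not taken
mul $t4, $t2, $t2 → $t4=27*27=729
sw $t4, (100) → M[100]=729
halt.
Total executed instructions: 39.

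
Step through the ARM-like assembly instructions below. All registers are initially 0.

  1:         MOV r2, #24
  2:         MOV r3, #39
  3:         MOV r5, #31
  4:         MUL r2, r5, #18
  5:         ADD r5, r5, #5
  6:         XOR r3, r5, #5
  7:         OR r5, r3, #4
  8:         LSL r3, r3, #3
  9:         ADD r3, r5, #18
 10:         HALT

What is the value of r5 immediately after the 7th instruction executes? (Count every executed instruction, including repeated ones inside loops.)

after MOV r2, #24: r2=24
after MOV r3, #39: r3=39
after MOV r5, #31: r5=31
after MUL r2, r5, #18: r2=31*18=558
after ADD r5, r5, #5: r5=31+5=36
after XOR r3, r5, #5: r3=36^5=33
after OR r5, r3, #4: r5=33|4=37
After step 7: r5 = 37.

37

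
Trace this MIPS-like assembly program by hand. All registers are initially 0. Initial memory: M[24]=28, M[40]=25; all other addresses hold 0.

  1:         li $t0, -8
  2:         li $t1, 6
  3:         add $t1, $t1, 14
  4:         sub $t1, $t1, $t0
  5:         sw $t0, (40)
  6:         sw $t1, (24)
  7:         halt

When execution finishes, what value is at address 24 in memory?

28

li $t0, -8 → $t0=-8
li $t1, 6 → $t1=6
add $t1, $t1, 14 → $t1=6+14=20
sub $t1, $t1, $t0 → $t1=20-(-8)=28
sw $t0, (40) → M[40]=-8
sw $t1, (24) → M[24]=28
halt.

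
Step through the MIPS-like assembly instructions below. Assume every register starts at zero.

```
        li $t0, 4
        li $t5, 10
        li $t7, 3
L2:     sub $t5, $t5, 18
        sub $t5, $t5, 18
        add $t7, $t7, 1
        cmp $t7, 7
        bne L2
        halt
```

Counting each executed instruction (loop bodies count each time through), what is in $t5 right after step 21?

li $t0, 4 → $t0=4
li $t5, 10 → $t5=10
li $t7, 3 → $t7=3
sub $t5, $t5, 18 → $t5=10-18=-8
sub $t5, $t5, 18 → $t5=(-8)-18=-26
add $t7, $t7, 1 → $t7=3+1=4
cmp $t7, 7  (cmp 4,7)
bne L2: taken
sub $t5, $t5, 18 → $t5=(-26)-18=-44
sub $t5, $t5, 18 → $t5=(-44)-18=-62
add $t7, $t7, 1 → $t7=4+1=5
cmp $t7, 7  (cmp 5,7)
bne L2: taken
sub $t5, $t5, 18 → $t5=(-62)-18=-80
sub $t5, $t5, 18 → $t5=(-80)-18=-98
add $t7, $t7, 1 → $t7=5+1=6
cmp $t7, 7  (cmp 6,7)
bne L2: taken
sub $t5, $t5, 18 → $t5=(-98)-18=-116
sub $t5, $t5, 18 → $t5=(-116)-18=-134
add $t7, $t7, 1 → $t7=6+1=7
After step 21: $t5 = -134.

-134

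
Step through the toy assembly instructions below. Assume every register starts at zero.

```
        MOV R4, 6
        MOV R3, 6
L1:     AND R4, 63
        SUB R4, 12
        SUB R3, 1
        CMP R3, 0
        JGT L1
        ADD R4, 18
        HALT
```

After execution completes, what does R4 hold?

after MOV R4, 6: R4=6
after MOV R3, 6: R3=6
after AND R4, 63: R4=6&63=6
after SUB R4, 12: R4=6-12=-6
after SUB R3, 1: R3=6-1=5
CMP R3, 0  (cmp 5,0)
JGT L1: taken
after AND R4, 63: R4=(-6)&63=58
after SUB R4, 12: R4=58-12=46
after SUB R3, 1: R3=5-1=4
CMP R3, 0  (cmp 4,0)
JGT L1: taken
after AND R4, 63: R4=46&63=46
after SUB R4, 12: R4=46-12=34
after SUB R3, 1: R3=4-1=3
CMP R3, 0  (cmp 3,0)
JGT L1: taken
after AND R4, 63: R4=34&63=34
after SUB R4, 12: R4=34-12=22
after SUB R3, 1: R3=3-1=2
CMP R3, 0  (cmp 2,0)
JGT L1: taken
after AND R4, 63: R4=22&63=22
after SUB R4, 12: R4=22-12=10
after SUB R3, 1: R3=2-1=1
CMP R3, 0  (cmp 1,0)
JGT L1: taken
after AND R4, 63: R4=10&63=10
after SUB R4, 12: R4=10-12=-2
after SUB R3, 1: R3=1-1=0
CMP R3, 0  (cmp 0,0)
JGT L1: not taken
after ADD R4, 18: R4=(-2)+18=16
halt.

16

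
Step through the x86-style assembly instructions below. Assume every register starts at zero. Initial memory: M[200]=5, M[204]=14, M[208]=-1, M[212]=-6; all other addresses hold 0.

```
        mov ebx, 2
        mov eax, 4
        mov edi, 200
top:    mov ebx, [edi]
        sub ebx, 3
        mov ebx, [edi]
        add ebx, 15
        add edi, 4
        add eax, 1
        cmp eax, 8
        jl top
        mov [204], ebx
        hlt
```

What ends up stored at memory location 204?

9

mov ebx, 2 → ebx=2
mov eax, 4 → eax=4
mov edi, 200 → edi=200
mov ebx, [edi] → ebx=M[200]=5
sub ebx, 3 → ebx=5-3=2
mov ebx, [edi] → ebx=M[200]=5
add ebx, 15 → ebx=5+15=20
add edi, 4 → edi=200+4=204
add eax, 1 → eax=4+1=5
cmp eax, 8  (cmp 5,8)
jl top: taken
mov ebx, [edi] → ebx=M[204]=14
sub ebx, 3 → ebx=14-3=11
mov ebx, [edi] → ebx=M[204]=14
add ebx, 15 → ebx=14+15=29
add edi, 4 → edi=204+4=208
add eax, 1 → eax=5+1=6
cmp eax, 8  (cmp 6,8)
jl top: taken
mov ebx, [edi] → ebx=M[208]=-1
sub ebx, 3 → ebx=(-1)-3=-4
mov ebx, [edi] → ebx=M[208]=-1
add ebx, 15 → ebx=(-1)+15=14
add edi, 4 → edi=208+4=212
add eax, 1 → eax=6+1=7
cmp eax, 8  (cmp 7,8)
jl top: taken
mov ebx, [edi] → ebx=M[212]=-6
sub ebx, 3 → ebx=(-6)-3=-9
mov ebx, [edi] → ebx=M[212]=-6
add ebx, 15 → ebx=(-6)+15=9
add edi, 4 → edi=212+4=216
add eax, 1 → eax=7+1=8
cmp eax, 8  (cmp 8,8)
jl top: not taken
mov [204], ebx → M[204]=9
halt.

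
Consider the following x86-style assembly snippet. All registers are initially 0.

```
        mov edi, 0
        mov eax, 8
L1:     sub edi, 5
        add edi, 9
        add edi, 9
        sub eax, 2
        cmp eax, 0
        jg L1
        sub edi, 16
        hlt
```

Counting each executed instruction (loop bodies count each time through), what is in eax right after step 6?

after mov edi, 0: edi=0
after mov eax, 8: eax=8
after sub edi, 5: edi=0-5=-5
after add edi, 9: edi=(-5)+9=4
after add edi, 9: edi=4+9=13
after sub eax, 2: eax=8-2=6
After step 6: eax = 6.

6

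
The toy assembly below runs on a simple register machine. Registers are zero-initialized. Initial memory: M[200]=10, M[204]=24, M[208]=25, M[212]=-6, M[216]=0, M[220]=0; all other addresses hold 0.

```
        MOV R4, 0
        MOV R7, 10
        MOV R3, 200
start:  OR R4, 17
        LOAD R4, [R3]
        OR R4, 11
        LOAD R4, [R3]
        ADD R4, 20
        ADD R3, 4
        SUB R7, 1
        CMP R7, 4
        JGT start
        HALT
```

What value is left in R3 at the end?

224

R4=0
R7=10
R3=200
R4=0|17=17
R4=M[200]=10
R4=10|11=11
R4=M[200]=10
R4=10+20=30
R3=200+4=204
R7=10-1=9
CMP R7, 4  (cmp 9,4)
JGT start: taken
R4=30|17=31
R4=M[204]=24
R4=24|11=27
R4=M[204]=24
R4=24+20=44
R3=204+4=208
R7=9-1=8
CMP R7, 4  (cmp 8,4)
JGT start: taken
R4=44|17=61
R4=M[208]=25
R4=25|11=27
R4=M[208]=25
R4=25+20=45
R3=208+4=212
R7=8-1=7
CMP R7, 4  (cmp 7,4)
JGT start: taken
R4=45|17=61
R4=M[212]=-6
R4=(-6)|11=-5
R4=M[212]=-6
R4=(-6)+20=14
R3=212+4=216
R7=7-1=6
CMP R7, 4  (cmp 6,4)
JGT start: taken
R4=14|17=31
R4=M[216]=0
R4=0|11=11
R4=M[216]=0
R4=0+20=20
R3=216+4=220
R7=6-1=5
CMP R7, 4  (cmp 5,4)
JGT start: taken
R4=20|17=21
R4=M[220]=0
R4=0|11=11
R4=M[220]=0
R4=0+20=20
R3=220+4=224
R7=5-1=4
CMP R7, 4  (cmp 4,4)
JGT start: not taken
halt.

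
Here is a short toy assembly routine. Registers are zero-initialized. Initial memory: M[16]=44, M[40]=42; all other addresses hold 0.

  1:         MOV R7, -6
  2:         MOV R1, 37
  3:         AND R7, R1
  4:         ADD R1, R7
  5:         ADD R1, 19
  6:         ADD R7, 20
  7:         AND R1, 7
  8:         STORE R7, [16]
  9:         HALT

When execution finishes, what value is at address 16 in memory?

52

MOV R7, -6 → R7=-6
MOV R1, 37 → R1=37
AND R7, R1 → R7=(-6)&37=32
ADD R1, R7 → R1=37+32=69
ADD R1, 19 → R1=69+19=88
ADD R7, 20 → R7=32+20=52
AND R1, 7 → R1=88&7=0
STORE R7, [16] → M[16]=52
halt.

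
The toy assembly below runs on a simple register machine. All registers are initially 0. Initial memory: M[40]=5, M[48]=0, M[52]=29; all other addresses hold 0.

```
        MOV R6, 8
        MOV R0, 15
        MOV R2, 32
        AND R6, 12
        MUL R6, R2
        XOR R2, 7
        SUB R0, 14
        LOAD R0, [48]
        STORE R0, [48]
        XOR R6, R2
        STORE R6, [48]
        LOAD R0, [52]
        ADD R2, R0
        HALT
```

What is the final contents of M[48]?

R6=8
R0=15
R2=32
R6=8&12=8
R6=8*32=256
R2=32^7=39
R0=15-14=1
R0=M[48]=0
STORE R0, [48] → M[48]=0
R6=256^39=295
STORE R6, [48] → M[48]=295
R0=M[52]=29
R2=39+29=68
halt.

295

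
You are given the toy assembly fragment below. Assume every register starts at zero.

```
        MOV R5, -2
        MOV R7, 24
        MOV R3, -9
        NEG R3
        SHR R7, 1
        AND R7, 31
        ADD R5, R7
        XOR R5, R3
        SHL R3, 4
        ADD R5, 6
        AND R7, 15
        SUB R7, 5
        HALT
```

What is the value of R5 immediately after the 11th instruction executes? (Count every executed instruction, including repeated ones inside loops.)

after MOV R5, -2: R5=-2
after MOV R7, 24: R7=24
after MOV R3, -9: R3=-9
after NEG R3: R3=-(-9)=9
after SHR R7, 1: R7=24>>1=12
after AND R7, 31: R7=12&31=12
after ADD R5, R7: R5=(-2)+12=10
after XOR R5, R3: R5=10^9=3
after SHL R3, 4: R3=9<<4=144
after ADD R5, 6: R5=3+6=9
after AND R7, 15: R7=12&15=12
After step 11: R5 = 9.

9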